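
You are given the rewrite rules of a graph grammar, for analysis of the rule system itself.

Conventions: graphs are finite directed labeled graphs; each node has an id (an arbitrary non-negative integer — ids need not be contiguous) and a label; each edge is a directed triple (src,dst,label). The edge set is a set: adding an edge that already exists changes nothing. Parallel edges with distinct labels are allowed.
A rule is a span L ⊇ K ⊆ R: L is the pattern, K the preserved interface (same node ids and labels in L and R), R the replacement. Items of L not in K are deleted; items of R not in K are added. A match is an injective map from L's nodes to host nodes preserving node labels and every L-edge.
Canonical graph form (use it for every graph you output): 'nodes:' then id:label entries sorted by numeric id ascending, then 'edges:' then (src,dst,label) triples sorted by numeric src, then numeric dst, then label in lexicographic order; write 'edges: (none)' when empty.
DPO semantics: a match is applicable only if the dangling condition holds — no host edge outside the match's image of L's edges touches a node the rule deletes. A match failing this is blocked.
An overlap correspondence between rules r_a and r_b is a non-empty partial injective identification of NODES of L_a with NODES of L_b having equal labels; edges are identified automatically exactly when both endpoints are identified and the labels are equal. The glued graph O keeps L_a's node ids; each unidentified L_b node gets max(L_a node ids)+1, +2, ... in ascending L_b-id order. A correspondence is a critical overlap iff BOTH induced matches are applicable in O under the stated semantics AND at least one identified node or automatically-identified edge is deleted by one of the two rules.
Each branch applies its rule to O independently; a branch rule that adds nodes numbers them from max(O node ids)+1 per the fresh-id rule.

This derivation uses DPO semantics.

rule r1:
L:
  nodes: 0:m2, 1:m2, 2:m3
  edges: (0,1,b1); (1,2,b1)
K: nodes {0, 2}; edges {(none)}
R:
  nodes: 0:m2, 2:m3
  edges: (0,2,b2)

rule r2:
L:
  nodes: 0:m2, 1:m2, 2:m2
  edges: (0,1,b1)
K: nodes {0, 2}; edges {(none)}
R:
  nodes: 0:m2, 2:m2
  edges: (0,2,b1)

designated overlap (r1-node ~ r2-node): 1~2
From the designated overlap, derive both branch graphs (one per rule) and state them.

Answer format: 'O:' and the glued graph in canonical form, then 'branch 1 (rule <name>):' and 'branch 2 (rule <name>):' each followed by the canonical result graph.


O:
nodes: 0:m2, 1:m2, 2:m3, 3:m2, 4:m2
edges: (0,1,b1); (1,2,b1); (3,4,b1)
branch 1 (rule r1):
nodes: 0:m2, 2:m3, 3:m2, 4:m2
edges: (0,2,b2); (3,4,b1)
branch 2 (rule r2):
nodes: 0:m2, 1:m2, 2:m3, 3:m2
edges: (0,1,b1); (1,2,b1); (3,1,b1)


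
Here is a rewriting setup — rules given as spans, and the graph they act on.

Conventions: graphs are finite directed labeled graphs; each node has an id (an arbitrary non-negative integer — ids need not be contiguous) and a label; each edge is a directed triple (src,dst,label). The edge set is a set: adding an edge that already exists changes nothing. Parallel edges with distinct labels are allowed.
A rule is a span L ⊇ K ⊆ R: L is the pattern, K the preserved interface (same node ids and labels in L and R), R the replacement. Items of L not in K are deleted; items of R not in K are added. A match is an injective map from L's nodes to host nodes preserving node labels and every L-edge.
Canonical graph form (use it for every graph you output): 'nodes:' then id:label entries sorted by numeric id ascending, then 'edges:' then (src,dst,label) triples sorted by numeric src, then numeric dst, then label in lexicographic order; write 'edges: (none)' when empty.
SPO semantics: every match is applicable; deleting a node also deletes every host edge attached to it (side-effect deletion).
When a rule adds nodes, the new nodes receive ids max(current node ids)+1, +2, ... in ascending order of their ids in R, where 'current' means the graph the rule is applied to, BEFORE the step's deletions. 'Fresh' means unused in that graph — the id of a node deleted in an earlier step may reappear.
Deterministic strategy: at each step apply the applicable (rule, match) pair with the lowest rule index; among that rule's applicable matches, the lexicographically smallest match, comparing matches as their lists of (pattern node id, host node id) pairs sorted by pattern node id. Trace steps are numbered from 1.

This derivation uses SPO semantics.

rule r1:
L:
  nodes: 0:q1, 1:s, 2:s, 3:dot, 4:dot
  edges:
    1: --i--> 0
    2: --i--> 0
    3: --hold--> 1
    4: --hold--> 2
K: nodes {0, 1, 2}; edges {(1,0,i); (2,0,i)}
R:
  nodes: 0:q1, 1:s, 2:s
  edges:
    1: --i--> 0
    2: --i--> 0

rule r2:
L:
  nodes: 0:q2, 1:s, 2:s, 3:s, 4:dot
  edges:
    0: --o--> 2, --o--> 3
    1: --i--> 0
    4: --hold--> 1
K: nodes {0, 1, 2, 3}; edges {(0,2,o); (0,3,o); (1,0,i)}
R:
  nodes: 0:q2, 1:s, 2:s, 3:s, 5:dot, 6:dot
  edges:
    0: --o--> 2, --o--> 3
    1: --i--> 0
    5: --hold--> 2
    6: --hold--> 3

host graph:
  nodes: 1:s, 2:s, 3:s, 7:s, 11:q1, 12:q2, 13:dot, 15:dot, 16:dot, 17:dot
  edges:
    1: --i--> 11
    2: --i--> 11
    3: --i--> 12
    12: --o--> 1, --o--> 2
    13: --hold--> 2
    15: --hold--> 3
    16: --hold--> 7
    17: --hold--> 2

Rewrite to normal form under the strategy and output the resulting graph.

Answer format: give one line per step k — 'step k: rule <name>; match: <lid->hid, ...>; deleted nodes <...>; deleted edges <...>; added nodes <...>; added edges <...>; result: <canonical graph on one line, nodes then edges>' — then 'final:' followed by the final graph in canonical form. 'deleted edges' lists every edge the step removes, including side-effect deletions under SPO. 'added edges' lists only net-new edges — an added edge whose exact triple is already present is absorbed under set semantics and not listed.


step 1: rule r2; match: 0->12, 1->3, 2->1, 3->2, 4->15; deleted nodes 15; deleted edges (15,3,hold); added nodes 18, 19; added edges (18,1,hold); (19,2,hold); result: nodes: 1:s, 2:s, 3:s, 7:s, 11:q1, 12:q2, 13:dot, 16:dot, 17:dot, 18:dot, 19:dot edges: (1,11,i); (2,11,i); (3,12,i); (12,1,o); (12,2,o); (13,2,hold); (16,7,hold); (17,2,hold); (18,1,hold); (19,2,hold)
step 2: rule r1; match: 0->11, 1->1, 2->2, 3->18, 4->13; deleted nodes 13, 18; deleted edges (13,2,hold); (18,1,hold); added nodes (none); added edges (none); result: nodes: 1:s, 2:s, 3:s, 7:s, 11:q1, 12:q2, 16:dot, 17:dot, 19:dot edges: (1,11,i); (2,11,i); (3,12,i); (12,1,o); (12,2,o); (16,7,hold); (17,2,hold); (19,2,hold)
final:
nodes: 1:s, 2:s, 3:s, 7:s, 11:q1, 12:q2, 16:dot, 17:dot, 19:dot
edges: (1,11,i); (2,11,i); (3,12,i); (12,1,o); (12,2,o); (16,7,hold); (17,2,hold); (19,2,hold)


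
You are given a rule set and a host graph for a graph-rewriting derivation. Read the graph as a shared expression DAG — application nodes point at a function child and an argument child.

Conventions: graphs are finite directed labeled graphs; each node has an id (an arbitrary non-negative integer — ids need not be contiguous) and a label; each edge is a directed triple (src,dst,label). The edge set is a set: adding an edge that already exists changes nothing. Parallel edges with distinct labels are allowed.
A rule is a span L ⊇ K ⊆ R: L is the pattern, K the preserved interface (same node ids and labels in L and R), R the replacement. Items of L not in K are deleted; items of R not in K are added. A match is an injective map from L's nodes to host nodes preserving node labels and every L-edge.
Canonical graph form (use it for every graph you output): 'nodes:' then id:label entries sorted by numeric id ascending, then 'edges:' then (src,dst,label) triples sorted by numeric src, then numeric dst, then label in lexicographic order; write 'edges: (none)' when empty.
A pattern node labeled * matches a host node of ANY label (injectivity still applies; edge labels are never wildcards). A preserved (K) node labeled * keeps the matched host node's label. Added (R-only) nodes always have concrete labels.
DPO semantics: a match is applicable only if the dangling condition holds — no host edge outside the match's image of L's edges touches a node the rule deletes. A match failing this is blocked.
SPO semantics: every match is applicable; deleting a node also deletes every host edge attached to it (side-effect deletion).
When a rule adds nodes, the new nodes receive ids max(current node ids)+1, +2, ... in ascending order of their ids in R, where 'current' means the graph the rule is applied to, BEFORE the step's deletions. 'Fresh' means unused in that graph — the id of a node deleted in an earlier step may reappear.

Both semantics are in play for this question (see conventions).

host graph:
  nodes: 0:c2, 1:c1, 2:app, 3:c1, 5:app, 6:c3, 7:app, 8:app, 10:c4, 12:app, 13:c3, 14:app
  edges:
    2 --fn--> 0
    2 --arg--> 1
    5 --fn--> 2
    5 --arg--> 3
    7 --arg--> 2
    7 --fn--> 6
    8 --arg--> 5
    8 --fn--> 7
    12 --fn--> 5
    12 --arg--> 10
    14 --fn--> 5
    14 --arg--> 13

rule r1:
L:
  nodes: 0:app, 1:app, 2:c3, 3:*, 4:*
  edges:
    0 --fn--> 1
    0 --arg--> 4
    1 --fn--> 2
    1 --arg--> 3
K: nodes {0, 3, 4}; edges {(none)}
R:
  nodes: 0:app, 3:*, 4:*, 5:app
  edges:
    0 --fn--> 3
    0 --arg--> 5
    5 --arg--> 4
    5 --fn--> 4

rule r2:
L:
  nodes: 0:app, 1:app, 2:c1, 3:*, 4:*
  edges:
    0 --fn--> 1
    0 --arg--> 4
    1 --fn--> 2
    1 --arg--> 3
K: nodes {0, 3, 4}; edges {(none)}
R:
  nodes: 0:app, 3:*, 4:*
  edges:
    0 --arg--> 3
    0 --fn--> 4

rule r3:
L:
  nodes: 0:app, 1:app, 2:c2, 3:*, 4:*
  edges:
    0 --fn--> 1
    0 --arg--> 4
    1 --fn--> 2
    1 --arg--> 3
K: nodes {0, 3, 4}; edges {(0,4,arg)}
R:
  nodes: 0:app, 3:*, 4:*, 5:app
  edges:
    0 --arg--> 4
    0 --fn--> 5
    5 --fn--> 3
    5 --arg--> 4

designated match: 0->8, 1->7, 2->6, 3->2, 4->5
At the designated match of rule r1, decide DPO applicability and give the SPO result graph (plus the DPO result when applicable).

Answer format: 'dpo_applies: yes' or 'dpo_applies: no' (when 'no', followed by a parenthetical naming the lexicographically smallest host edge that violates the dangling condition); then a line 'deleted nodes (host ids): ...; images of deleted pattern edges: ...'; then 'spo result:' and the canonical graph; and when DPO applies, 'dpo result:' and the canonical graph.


dpo_applies: yes
deleted nodes (host ids): 6, 7; images of deleted pattern edges: (7,2,arg); (7,6,fn); (8,5,arg); (8,7,fn)
spo result:
nodes: 0:c2, 1:c1, 2:app, 3:c1, 5:app, 8:app, 10:c4, 12:app, 13:c3, 14:app, 15:app
edges: (2,0,fn); (2,1,arg); (5,2,fn); (5,3,arg); (8,2,fn); (8,15,arg); (12,5,fn); (12,10,arg); (14,5,fn); (14,13,arg); (15,5,arg); (15,5,fn)
dpo result:
nodes: 0:c2, 1:c1, 2:app, 3:c1, 5:app, 8:app, 10:c4, 12:app, 13:c3, 14:app, 15:app
edges: (2,0,fn); (2,1,arg); (5,2,fn); (5,3,arg); (8,2,fn); (8,15,arg); (12,5,fn); (12,10,arg); (14,5,fn); (14,13,arg); (15,5,arg); (15,5,fn)


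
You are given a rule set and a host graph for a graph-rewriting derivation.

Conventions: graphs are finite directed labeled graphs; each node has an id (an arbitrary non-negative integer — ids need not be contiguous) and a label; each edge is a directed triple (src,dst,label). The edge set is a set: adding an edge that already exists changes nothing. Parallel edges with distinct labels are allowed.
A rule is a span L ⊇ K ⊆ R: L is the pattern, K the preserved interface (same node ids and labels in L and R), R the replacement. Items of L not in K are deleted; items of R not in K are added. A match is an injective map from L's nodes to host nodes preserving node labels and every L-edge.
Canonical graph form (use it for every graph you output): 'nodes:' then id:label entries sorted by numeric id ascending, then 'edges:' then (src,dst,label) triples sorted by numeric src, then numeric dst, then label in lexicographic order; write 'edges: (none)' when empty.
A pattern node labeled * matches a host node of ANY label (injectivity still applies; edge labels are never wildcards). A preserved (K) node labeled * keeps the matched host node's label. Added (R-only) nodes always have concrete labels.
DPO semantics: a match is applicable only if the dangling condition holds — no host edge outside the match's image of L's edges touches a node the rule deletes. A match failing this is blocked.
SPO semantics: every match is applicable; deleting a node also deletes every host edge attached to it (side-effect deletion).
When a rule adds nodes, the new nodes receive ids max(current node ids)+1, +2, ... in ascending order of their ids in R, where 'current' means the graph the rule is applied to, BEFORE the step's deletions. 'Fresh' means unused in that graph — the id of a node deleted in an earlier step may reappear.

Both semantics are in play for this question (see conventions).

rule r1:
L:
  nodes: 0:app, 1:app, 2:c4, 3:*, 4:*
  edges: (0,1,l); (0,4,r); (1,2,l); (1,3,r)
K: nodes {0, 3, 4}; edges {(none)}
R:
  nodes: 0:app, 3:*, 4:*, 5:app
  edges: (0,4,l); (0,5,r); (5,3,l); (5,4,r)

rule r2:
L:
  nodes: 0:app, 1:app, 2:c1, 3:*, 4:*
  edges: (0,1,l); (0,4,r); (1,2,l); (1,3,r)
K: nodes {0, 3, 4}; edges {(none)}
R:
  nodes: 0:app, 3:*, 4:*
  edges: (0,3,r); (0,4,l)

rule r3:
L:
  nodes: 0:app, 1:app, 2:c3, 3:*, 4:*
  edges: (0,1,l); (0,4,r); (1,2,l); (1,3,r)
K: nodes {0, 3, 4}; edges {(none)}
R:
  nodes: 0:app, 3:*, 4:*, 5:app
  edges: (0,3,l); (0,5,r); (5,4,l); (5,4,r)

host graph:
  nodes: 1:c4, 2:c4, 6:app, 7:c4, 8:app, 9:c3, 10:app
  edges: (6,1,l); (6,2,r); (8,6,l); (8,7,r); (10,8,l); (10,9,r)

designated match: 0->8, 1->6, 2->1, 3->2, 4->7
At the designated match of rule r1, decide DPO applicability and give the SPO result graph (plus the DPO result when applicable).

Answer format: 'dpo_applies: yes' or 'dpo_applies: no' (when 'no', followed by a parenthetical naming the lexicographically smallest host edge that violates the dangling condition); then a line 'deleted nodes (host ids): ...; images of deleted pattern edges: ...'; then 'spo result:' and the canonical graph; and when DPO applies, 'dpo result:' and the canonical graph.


dpo_applies: yes
deleted nodes (host ids): 1, 6; images of deleted pattern edges: (6,1,l); (6,2,r); (8,6,l); (8,7,r)
spo result:
nodes: 2:c4, 7:c4, 8:app, 9:c3, 10:app, 11:app
edges: (8,7,l); (8,11,r); (10,8,l); (10,9,r); (11,2,l); (11,7,r)
dpo result:
nodes: 2:c4, 7:c4, 8:app, 9:c3, 10:app, 11:app
edges: (8,7,l); (8,11,r); (10,8,l); (10,9,r); (11,2,l); (11,7,r)


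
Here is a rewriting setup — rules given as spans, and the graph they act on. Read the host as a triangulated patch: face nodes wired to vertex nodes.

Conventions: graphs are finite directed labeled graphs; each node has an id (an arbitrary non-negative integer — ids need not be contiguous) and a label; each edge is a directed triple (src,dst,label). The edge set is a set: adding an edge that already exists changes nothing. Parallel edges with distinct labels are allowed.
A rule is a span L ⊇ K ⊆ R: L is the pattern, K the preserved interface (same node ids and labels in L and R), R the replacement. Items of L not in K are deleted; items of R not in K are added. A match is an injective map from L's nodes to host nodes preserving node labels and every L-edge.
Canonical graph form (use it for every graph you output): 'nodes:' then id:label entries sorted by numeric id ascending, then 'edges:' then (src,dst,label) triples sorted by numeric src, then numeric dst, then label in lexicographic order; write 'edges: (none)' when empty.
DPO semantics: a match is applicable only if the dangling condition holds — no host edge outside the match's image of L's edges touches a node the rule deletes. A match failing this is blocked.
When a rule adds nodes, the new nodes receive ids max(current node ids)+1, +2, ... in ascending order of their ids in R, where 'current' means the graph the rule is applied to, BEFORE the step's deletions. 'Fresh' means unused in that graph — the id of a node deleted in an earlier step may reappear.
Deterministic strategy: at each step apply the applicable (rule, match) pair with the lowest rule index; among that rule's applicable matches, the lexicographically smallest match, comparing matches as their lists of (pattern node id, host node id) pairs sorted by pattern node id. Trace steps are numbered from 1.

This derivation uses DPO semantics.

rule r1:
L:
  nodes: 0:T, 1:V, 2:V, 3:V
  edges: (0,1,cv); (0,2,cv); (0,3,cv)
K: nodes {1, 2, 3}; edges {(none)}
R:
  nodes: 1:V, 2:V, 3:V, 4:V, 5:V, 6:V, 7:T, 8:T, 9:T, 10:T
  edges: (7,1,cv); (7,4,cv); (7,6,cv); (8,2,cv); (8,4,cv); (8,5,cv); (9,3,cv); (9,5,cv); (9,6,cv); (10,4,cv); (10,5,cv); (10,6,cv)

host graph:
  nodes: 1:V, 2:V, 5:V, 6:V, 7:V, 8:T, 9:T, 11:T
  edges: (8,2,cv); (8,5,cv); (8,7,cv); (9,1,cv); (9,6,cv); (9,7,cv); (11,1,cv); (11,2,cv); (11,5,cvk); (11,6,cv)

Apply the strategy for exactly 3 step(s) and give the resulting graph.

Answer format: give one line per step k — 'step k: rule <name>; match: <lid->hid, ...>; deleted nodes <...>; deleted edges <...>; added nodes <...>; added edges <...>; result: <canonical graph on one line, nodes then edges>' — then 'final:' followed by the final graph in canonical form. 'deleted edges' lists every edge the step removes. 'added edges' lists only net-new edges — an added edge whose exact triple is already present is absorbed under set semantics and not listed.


step 1: rule r1; match: 0->8, 1->2, 2->5, 3->7; deleted nodes 8; deleted edges (8,2,cv); (8,5,cv); (8,7,cv); added nodes 12, 13, 14, 15, 16, 17, 18; added edges (15,2,cv); (15,12,cv); (15,14,cv); (16,5,cv); (16,12,cv); (16,13,cv); (17,7,cv); (17,13,cv); (17,14,cv); (18,12,cv); (18,13,cv); (18,14,cv); result: nodes: 1:V, 2:V, 5:V, 6:V, 7:V, 9:T, 11:T, 12:V, 13:V, 14:V, 15:T, 16:T, 17:T, 18:T edges: (9,1,cv); (9,6,cv); (9,7,cv); (11,1,cv); (11,2,cv); (11,5,cvk); (11,6,cv); (15,2,cv); (15,12,cv); (15,14,cv); (16,5,cv); (16,12,cv); (16,13,cv); (17,7,cv); (17,13,cv); (17,14,cv); (18,12,cv); (18,13,cv); (18,14,cv)
step 2: rule r1; match: 0->9, 1->1, 2->6, 3->7; deleted nodes 9; deleted edges (9,1,cv); (9,6,cv); (9,7,cv); added nodes 19, 20, 21, 22, 23, 24, 25; added edges (22,1,cv); (22,19,cv); (22,21,cv); (23,6,cv); (23,19,cv); (23,20,cv); (24,7,cv); (24,20,cv); (24,21,cv); (25,19,cv); (25,20,cv); (25,21,cv); result: nodes: 1:V, 2:V, 5:V, 6:V, 7:V, 11:T, 12:V, 13:V, 14:V, 15:T, 16:T, 17:T, 18:T, 19:V, 20:V, 21:V, 22:T, 23:T, 24:T, 25:T edges: (11,1,cv); (11,2,cv); (11,5,cvk); (11,6,cv); (15,2,cv); (15,12,cv); (15,14,cv); (16,5,cv); (16,12,cv); (16,13,cv); (17,7,cv); (17,13,cv); (17,14,cv); (18,12,cv); (18,13,cv); (18,14,cv); (22,1,cv); (22,19,cv); (22,21,cv); (23,6,cv); (23,19,cv); (23,20,cv); (24,7,cv); (24,20,cv); (24,21,cv); (25,19,cv); (25,20,cv); (25,21,cv)
step 3: rule r1; match: 0->15, 1->2, 2->12, 3->14; deleted nodes 15; deleted edges (15,2,cv); (15,12,cv); (15,14,cv); added nodes 26, 27, 28, 29, 30, 31, 32; added edges (29,2,cv); (29,26,cv); (29,28,cv); (30,12,cv); (30,26,cv); (30,27,cv); (31,14,cv); (31,27,cv); (31,28,cv); (32,26,cv); (32,27,cv); (32,28,cv); result: nodes: 1:V, 2:V, 5:V, 6:V, 7:V, 11:T, 12:V, 13:V, 14:V, 16:T, 17:T, 18:T, 19:V, 20:V, 21:V, 22:T, 23:T, 24:T, 25:T, 26:V, 27:V, 28:V, 29:T, 30:T, 31:T, 32:T edges: (11,1,cv); (11,2,cv); (11,5,cvk); (11,6,cv); (16,5,cv); (16,12,cv); (16,13,cv); (17,7,cv); (17,13,cv); (17,14,cv); (18,12,cv); (18,13,cv); (18,14,cv); (22,1,cv); (22,19,cv); (22,21,cv); (23,6,cv); (23,19,cv); (23,20,cv); (24,7,cv); (24,20,cv); (24,21,cv); (25,19,cv); (25,20,cv); (25,21,cv); (29,2,cv); (29,26,cv); (29,28,cv); (30,12,cv); (30,26,cv); (30,27,cv); (31,14,cv); (31,27,cv); (31,28,cv); (32,26,cv); (32,27,cv); (32,28,cv)
final:
nodes: 1:V, 2:V, 5:V, 6:V, 7:V, 11:T, 12:V, 13:V, 14:V, 16:T, 17:T, 18:T, 19:V, 20:V, 21:V, 22:T, 23:T, 24:T, 25:T, 26:V, 27:V, 28:V, 29:T, 30:T, 31:T, 32:T
edges: (11,1,cv); (11,2,cv); (11,5,cvk); (11,6,cv); (16,5,cv); (16,12,cv); (16,13,cv); (17,7,cv); (17,13,cv); (17,14,cv); (18,12,cv); (18,13,cv); (18,14,cv); (22,1,cv); (22,19,cv); (22,21,cv); (23,6,cv); (23,19,cv); (23,20,cv); (24,7,cv); (24,20,cv); (24,21,cv); (25,19,cv); (25,20,cv); (25,21,cv); (29,2,cv); (29,26,cv); (29,28,cv); (30,12,cv); (30,26,cv); (30,27,cv); (31,14,cv); (31,27,cv); (31,28,cv); (32,26,cv); (32,27,cv); (32,28,cv)


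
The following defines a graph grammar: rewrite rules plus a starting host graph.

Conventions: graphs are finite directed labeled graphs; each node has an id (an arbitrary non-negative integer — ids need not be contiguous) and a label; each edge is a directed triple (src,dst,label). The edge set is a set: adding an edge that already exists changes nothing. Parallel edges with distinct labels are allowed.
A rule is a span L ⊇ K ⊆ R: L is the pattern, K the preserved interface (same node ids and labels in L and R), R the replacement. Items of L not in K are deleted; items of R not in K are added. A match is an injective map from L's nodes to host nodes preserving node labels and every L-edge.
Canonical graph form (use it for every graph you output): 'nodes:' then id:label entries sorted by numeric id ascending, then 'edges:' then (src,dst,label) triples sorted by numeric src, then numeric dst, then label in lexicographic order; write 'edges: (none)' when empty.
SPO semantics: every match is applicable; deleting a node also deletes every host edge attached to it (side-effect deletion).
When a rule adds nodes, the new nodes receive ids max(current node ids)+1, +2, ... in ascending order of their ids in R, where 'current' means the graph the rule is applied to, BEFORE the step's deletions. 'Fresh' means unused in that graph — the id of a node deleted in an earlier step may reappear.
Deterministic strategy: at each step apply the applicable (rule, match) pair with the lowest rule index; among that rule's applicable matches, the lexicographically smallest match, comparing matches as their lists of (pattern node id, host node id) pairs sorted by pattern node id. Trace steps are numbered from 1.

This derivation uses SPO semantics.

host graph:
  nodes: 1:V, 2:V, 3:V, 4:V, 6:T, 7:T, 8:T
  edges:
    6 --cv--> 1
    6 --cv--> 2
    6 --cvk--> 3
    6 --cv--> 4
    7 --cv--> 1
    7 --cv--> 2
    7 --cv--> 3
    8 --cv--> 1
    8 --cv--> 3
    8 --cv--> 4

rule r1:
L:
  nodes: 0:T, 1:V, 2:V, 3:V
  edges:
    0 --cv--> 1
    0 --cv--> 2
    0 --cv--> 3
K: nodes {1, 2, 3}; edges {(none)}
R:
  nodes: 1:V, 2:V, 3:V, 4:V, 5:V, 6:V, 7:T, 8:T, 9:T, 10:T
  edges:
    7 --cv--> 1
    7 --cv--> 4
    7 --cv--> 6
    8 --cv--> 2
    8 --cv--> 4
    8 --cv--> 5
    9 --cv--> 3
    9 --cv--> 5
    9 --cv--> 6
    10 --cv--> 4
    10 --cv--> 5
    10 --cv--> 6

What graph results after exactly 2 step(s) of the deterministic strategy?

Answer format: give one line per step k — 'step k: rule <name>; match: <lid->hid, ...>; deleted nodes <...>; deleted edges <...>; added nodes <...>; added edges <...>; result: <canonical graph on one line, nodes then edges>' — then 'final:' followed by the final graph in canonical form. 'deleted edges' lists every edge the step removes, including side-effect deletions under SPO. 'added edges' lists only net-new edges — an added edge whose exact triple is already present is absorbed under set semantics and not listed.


step 1: rule r1; match: 0->6, 1->1, 2->2, 3->4; deleted nodes 6; deleted edges (6,1,cv); (6,2,cv); (6,3,cvk); (6,4,cv); added nodes 9, 10, 11, 12, 13, 14, 15; added edges (12,1,cv); (12,9,cv); (12,11,cv); (13,2,cv); (13,9,cv); (13,10,cv); (14,4,cv); (14,10,cv); (14,11,cv); (15,9,cv); (15,10,cv); (15,11,cv); result: nodes: 1:V, 2:V, 3:V, 4:V, 7:T, 8:T, 9:V, 10:V, 11:V, 12:T, 13:T, 14:T, 15:T edges: (7,1,cv); (7,2,cv); (7,3,cv); (8,1,cv); (8,3,cv); (8,4,cv); (12,1,cv); (12,9,cv); (12,11,cv); (13,2,cv); (13,9,cv); (13,10,cv); (14,4,cv); (14,10,cv); (14,11,cv); (15,9,cv); (15,10,cv); (15,11,cv)
step 2: rule r1; match: 0->7, 1->1, 2->2, 3->3; deleted nodes 7; deleted edges (7,1,cv); (7,2,cv); (7,3,cv); added nodes 16, 17, 18, 19, 20, 21, 22; added edges (19,1,cv); (19,16,cv); (19,18,cv); (20,2,cv); (20,16,cv); (20,17,cv); (21,3,cv); (21,17,cv); (21,18,cv); (22,16,cv); (22,17,cv); (22,18,cv); result: nodes: 1:V, 2:V, 3:V, 4:V, 8:T, 9:V, 10:V, 11:V, 12:T, 13:T, 14:T, 15:T, 16:V, 17:V, 18:V, 19:T, 20:T, 21:T, 22:T edges: (8,1,cv); (8,3,cv); (8,4,cv); (12,1,cv); (12,9,cv); (12,11,cv); (13,2,cv); (13,9,cv); (13,10,cv); (14,4,cv); (14,10,cv); (14,11,cv); (15,9,cv); (15,10,cv); (15,11,cv); (19,1,cv); (19,16,cv); (19,18,cv); (20,2,cv); (20,16,cv); (20,17,cv); (21,3,cv); (21,17,cv); (21,18,cv); (22,16,cv); (22,17,cv); (22,18,cv)
final:
nodes: 1:V, 2:V, 3:V, 4:V, 8:T, 9:V, 10:V, 11:V, 12:T, 13:T, 14:T, 15:T, 16:V, 17:V, 18:V, 19:T, 20:T, 21:T, 22:T
edges: (8,1,cv); (8,3,cv); (8,4,cv); (12,1,cv); (12,9,cv); (12,11,cv); (13,2,cv); (13,9,cv); (13,10,cv); (14,4,cv); (14,10,cv); (14,11,cv); (15,9,cv); (15,10,cv); (15,11,cv); (19,1,cv); (19,16,cv); (19,18,cv); (20,2,cv); (20,16,cv); (20,17,cv); (21,3,cv); (21,17,cv); (21,18,cv); (22,16,cv); (22,17,cv); (22,18,cv)


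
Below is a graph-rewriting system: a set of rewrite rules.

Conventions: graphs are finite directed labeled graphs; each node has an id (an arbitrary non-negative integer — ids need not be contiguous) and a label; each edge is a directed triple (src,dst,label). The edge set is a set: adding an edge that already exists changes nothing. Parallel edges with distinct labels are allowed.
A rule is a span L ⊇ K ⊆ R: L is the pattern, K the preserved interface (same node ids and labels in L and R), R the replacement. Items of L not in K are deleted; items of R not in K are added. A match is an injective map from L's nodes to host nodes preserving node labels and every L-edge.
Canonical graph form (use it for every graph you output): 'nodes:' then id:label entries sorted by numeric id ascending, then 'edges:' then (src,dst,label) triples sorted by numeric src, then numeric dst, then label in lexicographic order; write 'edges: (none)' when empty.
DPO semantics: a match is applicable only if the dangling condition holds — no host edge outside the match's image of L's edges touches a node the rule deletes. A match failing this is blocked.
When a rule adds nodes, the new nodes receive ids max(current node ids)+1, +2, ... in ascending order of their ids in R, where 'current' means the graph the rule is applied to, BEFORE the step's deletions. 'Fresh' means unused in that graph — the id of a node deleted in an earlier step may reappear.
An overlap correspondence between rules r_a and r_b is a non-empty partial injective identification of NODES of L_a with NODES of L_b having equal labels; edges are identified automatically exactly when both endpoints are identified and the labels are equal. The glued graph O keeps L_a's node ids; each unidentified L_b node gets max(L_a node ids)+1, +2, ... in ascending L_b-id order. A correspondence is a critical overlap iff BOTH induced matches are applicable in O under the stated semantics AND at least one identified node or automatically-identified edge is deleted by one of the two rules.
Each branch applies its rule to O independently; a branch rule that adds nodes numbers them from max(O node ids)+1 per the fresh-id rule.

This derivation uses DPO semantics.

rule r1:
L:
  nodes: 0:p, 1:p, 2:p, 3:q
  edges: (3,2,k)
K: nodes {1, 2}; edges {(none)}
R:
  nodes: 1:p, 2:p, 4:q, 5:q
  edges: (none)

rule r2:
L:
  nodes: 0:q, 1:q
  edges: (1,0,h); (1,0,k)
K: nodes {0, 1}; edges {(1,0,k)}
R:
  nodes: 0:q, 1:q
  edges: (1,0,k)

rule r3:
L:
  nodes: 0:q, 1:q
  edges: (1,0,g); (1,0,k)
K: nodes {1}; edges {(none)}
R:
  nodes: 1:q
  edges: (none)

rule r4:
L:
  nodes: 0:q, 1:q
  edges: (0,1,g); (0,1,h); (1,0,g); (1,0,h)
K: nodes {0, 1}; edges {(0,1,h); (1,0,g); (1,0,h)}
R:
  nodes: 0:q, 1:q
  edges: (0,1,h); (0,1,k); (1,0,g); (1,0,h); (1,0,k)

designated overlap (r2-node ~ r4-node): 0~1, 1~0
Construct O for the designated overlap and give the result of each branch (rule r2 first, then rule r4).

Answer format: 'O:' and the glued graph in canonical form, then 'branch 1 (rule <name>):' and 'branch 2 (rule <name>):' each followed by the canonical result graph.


O:
nodes: 0:q, 1:q
edges: (0,1,g); (0,1,h); (1,0,g); (1,0,h); (1,0,k)
branch 1 (rule r2):
nodes: 0:q, 1:q
edges: (0,1,g); (0,1,h); (1,0,g); (1,0,k)
branch 2 (rule r4):
nodes: 0:q, 1:q
edges: (0,1,g); (0,1,h); (0,1,k); (1,0,h); (1,0,k)


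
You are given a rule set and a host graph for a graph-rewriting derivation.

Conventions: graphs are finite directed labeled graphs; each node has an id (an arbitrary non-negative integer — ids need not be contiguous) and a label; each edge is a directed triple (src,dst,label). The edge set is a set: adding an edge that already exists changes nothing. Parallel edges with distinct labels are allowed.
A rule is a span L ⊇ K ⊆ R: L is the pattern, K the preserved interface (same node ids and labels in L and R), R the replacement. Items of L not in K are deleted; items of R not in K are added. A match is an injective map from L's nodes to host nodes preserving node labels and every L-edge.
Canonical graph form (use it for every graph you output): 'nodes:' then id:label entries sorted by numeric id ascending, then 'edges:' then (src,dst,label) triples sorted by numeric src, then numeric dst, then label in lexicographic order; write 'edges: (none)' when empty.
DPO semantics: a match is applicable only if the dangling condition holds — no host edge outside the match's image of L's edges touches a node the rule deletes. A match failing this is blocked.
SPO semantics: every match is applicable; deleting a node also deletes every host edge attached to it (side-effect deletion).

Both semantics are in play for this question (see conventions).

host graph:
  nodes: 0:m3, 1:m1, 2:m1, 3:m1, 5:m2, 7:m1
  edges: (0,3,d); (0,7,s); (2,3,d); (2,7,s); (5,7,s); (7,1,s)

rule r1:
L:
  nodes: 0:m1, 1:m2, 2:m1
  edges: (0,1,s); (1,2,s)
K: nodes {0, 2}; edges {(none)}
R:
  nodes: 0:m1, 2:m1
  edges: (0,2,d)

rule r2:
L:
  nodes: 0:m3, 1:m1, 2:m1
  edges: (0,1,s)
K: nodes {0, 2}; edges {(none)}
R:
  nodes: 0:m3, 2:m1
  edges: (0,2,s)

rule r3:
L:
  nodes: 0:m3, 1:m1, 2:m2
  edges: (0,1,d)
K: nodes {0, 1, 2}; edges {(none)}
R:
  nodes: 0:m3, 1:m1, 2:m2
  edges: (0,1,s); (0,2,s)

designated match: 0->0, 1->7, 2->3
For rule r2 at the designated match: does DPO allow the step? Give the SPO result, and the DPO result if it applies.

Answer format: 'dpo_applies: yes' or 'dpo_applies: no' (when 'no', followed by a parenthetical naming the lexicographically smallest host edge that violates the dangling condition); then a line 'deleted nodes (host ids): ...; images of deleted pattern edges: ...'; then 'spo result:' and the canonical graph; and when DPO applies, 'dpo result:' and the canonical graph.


dpo_applies: no
(the rule deletes node 7, which keeps host edge (2,7,s) outside the match image — the dangling condition fails, DPO blocks; SPO proceeds and side-deletes such edges)
deleted nodes (host ids): 7; images of deleted pattern edges: (0,7,s)
spo result:
nodes: 0:m3, 1:m1, 2:m1, 3:m1, 5:m2
edges: (0,3,d); (0,3,s); (2,3,d)


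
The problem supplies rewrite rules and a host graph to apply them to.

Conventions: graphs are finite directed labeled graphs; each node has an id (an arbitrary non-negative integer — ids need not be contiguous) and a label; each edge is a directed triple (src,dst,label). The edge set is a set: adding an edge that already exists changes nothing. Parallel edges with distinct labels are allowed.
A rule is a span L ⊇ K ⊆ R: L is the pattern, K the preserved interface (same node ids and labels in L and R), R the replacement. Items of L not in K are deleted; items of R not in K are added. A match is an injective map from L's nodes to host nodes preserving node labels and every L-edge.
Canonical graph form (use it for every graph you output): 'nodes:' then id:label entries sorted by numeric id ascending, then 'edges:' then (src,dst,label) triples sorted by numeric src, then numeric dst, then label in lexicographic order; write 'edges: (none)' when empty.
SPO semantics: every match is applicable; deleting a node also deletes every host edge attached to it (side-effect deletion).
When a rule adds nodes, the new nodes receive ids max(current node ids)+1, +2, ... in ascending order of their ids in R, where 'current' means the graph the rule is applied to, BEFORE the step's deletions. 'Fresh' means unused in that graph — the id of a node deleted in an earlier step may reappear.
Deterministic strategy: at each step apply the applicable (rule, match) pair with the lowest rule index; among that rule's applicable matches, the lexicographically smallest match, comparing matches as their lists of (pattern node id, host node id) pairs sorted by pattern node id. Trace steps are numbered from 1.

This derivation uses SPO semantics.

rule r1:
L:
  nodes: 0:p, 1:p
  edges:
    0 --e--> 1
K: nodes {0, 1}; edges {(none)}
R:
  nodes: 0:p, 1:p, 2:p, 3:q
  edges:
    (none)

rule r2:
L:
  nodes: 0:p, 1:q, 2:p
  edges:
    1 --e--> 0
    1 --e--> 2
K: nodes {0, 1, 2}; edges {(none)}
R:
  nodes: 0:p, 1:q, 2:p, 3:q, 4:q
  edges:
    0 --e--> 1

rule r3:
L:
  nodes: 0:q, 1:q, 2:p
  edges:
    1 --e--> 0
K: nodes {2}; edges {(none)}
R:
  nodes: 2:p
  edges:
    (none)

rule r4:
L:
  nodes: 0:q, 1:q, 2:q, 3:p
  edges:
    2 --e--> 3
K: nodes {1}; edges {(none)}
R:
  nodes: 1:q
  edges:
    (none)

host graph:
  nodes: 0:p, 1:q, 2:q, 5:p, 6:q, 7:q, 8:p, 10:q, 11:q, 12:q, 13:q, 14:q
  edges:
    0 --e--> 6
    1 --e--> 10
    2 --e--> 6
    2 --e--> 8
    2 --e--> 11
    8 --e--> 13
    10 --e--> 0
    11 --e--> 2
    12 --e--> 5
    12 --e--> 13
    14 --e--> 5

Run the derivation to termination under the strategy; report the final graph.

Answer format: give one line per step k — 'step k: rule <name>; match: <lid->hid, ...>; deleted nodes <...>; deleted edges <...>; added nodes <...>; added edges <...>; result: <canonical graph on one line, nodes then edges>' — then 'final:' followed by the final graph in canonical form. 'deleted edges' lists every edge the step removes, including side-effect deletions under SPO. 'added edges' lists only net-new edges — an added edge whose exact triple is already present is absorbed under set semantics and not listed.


step 1: rule r3; match: 0->2, 1->11, 2->0; deleted nodes 2, 11; deleted edges (2,6,e); (2,8,e); (2,11,e); (11,2,e); added nodes (none); added edges (none); result: nodes: 0:p, 1:q, 5:p, 6:q, 7:q, 8:p, 10:q, 12:q, 13:q, 14:q edges: (0,6,e); (1,10,e); (8,13,e); (10,0,e); (12,5,e); (12,13,e); (14,5,e)
step 2: rule r3; match: 0->10, 1->1, 2->0; deleted nodes 1, 10; deleted edges (1,10,e); (10,0,e); added nodes (none); added edges (none); result: nodes: 0:p, 5:p, 6:q, 7:q, 8:p, 12:q, 13:q, 14:q edges: (0,6,e); (8,13,e); (12,5,e); (12,13,e); (14,5,e)
step 3: rule r3; match: 0->13, 1->12, 2->0; deleted nodes 12, 13; deleted edges (8,13,e); (12,5,e); (12,13,e); added nodes (none); added edges (none); result: nodes: 0:p, 5:p, 6:q, 7:q, 8:p, 14:q edges: (0,6,e); (14,5,e)
step 4: rule r4; match: 0->6, 1->7, 2->14, 3->5; deleted nodes 5, 6, 14; deleted edges (0,6,e); (14,5,e); added nodes (none); added edges (none); result: nodes: 0:p, 7:q, 8:p edges: (none)
final:
nodes: 0:p, 7:q, 8:p
edges: (none)


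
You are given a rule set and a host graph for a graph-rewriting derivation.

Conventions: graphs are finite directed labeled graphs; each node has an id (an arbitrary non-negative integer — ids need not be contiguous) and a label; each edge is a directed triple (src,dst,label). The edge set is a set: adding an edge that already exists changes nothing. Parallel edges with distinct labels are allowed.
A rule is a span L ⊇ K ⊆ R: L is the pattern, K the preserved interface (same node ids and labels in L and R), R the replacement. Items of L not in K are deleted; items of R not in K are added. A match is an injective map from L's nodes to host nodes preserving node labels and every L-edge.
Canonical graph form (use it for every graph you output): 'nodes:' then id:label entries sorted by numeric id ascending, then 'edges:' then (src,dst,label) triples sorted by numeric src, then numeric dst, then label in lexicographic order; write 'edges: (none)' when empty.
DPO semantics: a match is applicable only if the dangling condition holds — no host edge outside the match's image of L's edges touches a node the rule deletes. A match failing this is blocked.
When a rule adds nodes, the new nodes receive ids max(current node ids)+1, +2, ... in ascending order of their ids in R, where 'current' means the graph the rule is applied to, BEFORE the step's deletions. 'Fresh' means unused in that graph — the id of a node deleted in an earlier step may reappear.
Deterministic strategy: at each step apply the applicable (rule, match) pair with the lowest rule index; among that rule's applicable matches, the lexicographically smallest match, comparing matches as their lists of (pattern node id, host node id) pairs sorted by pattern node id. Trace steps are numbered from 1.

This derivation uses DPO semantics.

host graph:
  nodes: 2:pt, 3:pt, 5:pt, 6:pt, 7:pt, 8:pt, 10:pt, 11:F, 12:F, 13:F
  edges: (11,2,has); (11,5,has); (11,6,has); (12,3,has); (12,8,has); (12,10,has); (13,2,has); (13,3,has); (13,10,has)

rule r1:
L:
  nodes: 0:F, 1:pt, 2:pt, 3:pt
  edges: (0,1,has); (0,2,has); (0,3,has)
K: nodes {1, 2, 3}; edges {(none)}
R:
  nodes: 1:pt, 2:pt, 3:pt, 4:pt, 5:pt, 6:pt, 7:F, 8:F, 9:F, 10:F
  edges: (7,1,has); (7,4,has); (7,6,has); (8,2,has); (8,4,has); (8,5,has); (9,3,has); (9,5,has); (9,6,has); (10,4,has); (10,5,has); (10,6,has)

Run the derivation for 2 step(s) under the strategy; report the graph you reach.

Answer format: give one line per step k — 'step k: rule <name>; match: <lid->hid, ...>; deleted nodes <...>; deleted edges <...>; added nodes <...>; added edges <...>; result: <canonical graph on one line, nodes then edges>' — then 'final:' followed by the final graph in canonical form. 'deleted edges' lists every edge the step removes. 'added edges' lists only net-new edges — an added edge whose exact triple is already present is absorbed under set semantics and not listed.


step 1: rule r1; match: 0->11, 1->2, 2->5, 3->6; deleted nodes 11; deleted edges (11,2,has); (11,5,has); (11,6,has); added nodes 14, 15, 16, 17, 18, 19, 20; added edges (17,2,has); (17,14,has); (17,16,has); (18,5,has); (18,14,has); (18,15,has); (19,6,has); (19,15,has); (19,16,has); (20,14,has); (20,15,has); (20,16,has); result: nodes: 2:pt, 3:pt, 5:pt, 6:pt, 7:pt, 8:pt, 10:pt, 12:F, 13:F, 14:pt, 15:pt, 16:pt, 17:F, 18:F, 19:F, 20:F edges: (12,3,has); (12,8,has); (12,10,has); (13,2,has); (13,3,has); (13,10,has); (17,2,has); (17,14,has); (17,16,has); (18,5,has); (18,14,has); (18,15,has); (19,6,has); (19,15,has); (19,16,has); (20,14,has); (20,15,has); (20,16,has)
step 2: rule r1; match: 0->12, 1->3, 2->8, 3->10; deleted nodes 12; deleted edges (12,3,has); (12,8,has); (12,10,has); added nodes 21, 22, 23, 24, 25, 26, 27; added edges (24,3,has); (24,21,has); (24,23,has); (25,8,has); (25,21,has); (25,22,has); (26,10,has); (26,22,has); (26,23,has); (27,21,has); (27,22,has); (27,23,has); result: nodes: 2:pt, 3:pt, 5:pt, 6:pt, 7:pt, 8:pt, 10:pt, 13:F, 14:pt, 15:pt, 16:pt, 17:F, 18:F, 19:F, 20:F, 21:pt, 22:pt, 23:pt, 24:F, 25:F, 26:F, 27:F edges: (13,2,has); (13,3,has); (13,10,has); (17,2,has); (17,14,has); (17,16,has); (18,5,has); (18,14,has); (18,15,has); (19,6,has); (19,15,has); (19,16,has); (20,14,has); (20,15,has); (20,16,has); (24,3,has); (24,21,has); (24,23,has); (25,8,has); (25,21,has); (25,22,has); (26,10,has); (26,22,has); (26,23,has); (27,21,has); (27,22,has); (27,23,has)
final:
nodes: 2:pt, 3:pt, 5:pt, 6:pt, 7:pt, 8:pt, 10:pt, 13:F, 14:pt, 15:pt, 16:pt, 17:F, 18:F, 19:F, 20:F, 21:pt, 22:pt, 23:pt, 24:F, 25:F, 26:F, 27:F
edges: (13,2,has); (13,3,has); (13,10,has); (17,2,has); (17,14,has); (17,16,has); (18,5,has); (18,14,has); (18,15,has); (19,6,has); (19,15,has); (19,16,has); (20,14,has); (20,15,has); (20,16,has); (24,3,has); (24,21,has); (24,23,has); (25,8,has); (25,21,has); (25,22,has); (26,10,has); (26,22,has); (26,23,has); (27,21,has); (27,22,has); (27,23,has)


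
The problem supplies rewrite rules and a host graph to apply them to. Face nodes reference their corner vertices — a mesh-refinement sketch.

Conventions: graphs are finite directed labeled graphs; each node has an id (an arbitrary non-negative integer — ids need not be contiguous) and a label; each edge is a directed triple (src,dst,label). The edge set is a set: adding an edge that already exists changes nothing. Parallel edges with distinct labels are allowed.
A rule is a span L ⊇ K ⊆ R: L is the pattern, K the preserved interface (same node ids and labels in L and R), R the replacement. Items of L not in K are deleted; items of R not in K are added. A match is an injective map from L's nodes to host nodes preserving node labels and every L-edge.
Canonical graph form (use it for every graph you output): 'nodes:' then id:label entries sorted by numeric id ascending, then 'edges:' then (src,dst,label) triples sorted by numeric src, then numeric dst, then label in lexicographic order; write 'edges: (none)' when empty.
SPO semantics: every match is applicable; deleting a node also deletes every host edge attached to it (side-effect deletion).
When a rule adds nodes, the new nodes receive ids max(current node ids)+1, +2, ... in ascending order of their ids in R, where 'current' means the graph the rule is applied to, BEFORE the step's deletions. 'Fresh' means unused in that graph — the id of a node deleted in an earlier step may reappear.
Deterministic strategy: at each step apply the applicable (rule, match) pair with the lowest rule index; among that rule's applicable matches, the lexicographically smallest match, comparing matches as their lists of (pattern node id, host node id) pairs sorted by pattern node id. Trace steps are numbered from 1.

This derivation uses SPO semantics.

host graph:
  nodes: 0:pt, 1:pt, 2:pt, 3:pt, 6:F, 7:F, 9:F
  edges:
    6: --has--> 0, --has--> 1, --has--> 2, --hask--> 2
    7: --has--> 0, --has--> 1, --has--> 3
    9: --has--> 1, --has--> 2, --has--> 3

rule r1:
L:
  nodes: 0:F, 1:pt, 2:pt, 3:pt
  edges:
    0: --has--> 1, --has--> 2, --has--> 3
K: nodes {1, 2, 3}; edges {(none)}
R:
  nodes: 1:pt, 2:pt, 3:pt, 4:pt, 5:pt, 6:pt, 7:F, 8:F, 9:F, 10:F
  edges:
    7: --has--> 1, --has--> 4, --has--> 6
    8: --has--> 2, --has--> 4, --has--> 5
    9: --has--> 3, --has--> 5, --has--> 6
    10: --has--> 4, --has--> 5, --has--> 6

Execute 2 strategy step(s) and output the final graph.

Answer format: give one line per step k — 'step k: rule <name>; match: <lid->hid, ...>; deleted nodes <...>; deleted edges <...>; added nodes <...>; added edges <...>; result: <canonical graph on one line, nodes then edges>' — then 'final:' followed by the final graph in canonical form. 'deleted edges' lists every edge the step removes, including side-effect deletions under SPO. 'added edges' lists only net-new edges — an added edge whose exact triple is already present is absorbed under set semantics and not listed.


step 1: rule r1; match: 0->6, 1->0, 2->1, 3->2; deleted nodes 6; deleted edges (6,0,has); (6,1,has); (6,2,has); (6,2,hask); added nodes 10, 11, 12, 13, 14, 15, 16; added edges (13,0,has); (13,10,has); (13,12,has); (14,1,has); (14,10,has); (14,11,has); (15,2,has); (15,11,has); (15,12,has); (16,10,has); (16,11,has); (16,12,has); result: nodes: 0:pt, 1:pt, 2:pt, 3:pt, 7:F, 9:F, 10:pt, 11:pt, 12:pt, 13:F, 14:F, 15:F, 16:F edges: (7,0,has); (7,1,has); (7,3,has); (9,1,has); (9,2,has); (9,3,has); (13,0,has); (13,10,has); (13,12,has); (14,1,has); (14,10,has); (14,11,has); (15,2,has); (15,11,has); (15,12,has); (16,10,has); (16,11,has); (16,12,has)
step 2: rule r1; match: 0->7, 1->0, 2->1, 3->3; deleted nodes 7; deleted edges (7,0,has); (7,1,has); (7,3,has); added nodes 17, 18, 19, 20, 21, 22, 23; added edges (20,0,has); (20,17,has); (20,19,has); (21,1,has); (21,17,has); (21,18,has); (22,3,has); (22,18,has); (22,19,has); (23,17,has); (23,18,has); (23,19,has); result: nodes: 0:pt, 1:pt, 2:pt, 3:pt, 9:F, 10:pt, 11:pt, 12:pt, 13:F, 14:F, 15:F, 16:F, 17:pt, 18:pt, 19:pt, 20:F, 21:F, 22:F, 23:F edges: (9,1,has); (9,2,has); (9,3,has); (13,0,has); (13,10,has); (13,12,has); (14,1,has); (14,10,has); (14,11,has); (15,2,has); (15,11,has); (15,12,has); (16,10,has); (16,11,has); (16,12,has); (20,0,has); (20,17,has); (20,19,has); (21,1,has); (21,17,has); (21,18,has); (22,3,has); (22,18,has); (22,19,has); (23,17,has); (23,18,has); (23,19,has)
final:
nodes: 0:pt, 1:pt, 2:pt, 3:pt, 9:F, 10:pt, 11:pt, 12:pt, 13:F, 14:F, 15:F, 16:F, 17:pt, 18:pt, 19:pt, 20:F, 21:F, 22:F, 23:F
edges: (9,1,has); (9,2,has); (9,3,has); (13,0,has); (13,10,has); (13,12,has); (14,1,has); (14,10,has); (14,11,has); (15,2,has); (15,11,has); (15,12,has); (16,10,has); (16,11,has); (16,12,has); (20,0,has); (20,17,has); (20,19,has); (21,1,has); (21,17,has); (21,18,has); (22,3,has); (22,18,has); (22,19,has); (23,17,has); (23,18,has); (23,19,has)
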